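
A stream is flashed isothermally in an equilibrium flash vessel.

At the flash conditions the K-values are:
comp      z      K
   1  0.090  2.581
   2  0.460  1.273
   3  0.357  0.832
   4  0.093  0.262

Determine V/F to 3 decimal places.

Newton–Raphson from V/F = 0.4:
  V/F = 0.400: g = 0.0387, g' = -0.226 → V/F = 0.571
  V/F = 0.571: g = -0.0016, g' = -0.252 → V/F = 0.565
Converged at V/F = 0.565.

V/F = 0.565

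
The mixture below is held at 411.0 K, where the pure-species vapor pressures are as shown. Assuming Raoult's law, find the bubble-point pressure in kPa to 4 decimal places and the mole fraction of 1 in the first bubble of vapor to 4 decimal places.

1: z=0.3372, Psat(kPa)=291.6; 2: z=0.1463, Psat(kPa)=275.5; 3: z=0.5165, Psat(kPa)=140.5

At the bubble point ψ → 0, so ΣzᵢKᵢ = 1 with Kᵢ = Pᵢˢᵃᵗ/P ⇒ P = ΣzᵢPᵢˢᵃᵗ.
P = 0.3372·291.6 + 0.1463·275.5 + 0.5165·140.5 = 211.2014 kPa
yᵢ = zᵢPᵢˢᵃᵗ/P ⇒ y_1 = 0.3372·291.6/211.2014 = 0.4656

Pbub = 211.2014 kPa, y_1 = 0.4656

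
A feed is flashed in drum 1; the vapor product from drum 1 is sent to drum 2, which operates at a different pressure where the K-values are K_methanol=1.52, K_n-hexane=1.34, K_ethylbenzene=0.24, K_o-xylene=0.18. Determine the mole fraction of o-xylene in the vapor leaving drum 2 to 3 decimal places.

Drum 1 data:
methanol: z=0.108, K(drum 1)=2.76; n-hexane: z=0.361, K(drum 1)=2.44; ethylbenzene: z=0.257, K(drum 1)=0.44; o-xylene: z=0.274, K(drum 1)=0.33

Drum 1:
Material balance + equilibrium reduce to Σ zᵢ(Kᵢ−1)/(1+ψ₁(Kᵢ−1)) = 0.
g(0) = ΣzᵢKᵢ − 1 = 0.382 and g(1) = 1 − Σzᵢ/Kᵢ = -0.601, so a root lies in (0, 1).
Newton iteration, ψ₁⁰ = 0.5:
  ψ₁ = 0.500: g = -0.0726, g' = -0.781 → ψ₁ = 0.407
Converged at ψ₁ = 0.407.
Drum-1 compositions:
  methanol: x = 0.063, y = 0.174
  n-hexane: x = 0.228, y = 0.556
  ethylbenzene: x = 0.333, y = 0.146
  o-xylene: x = 0.377, y = 0.124
Drum-2 feed = drum-1 vapor: z₂ = (0.1737, 0.5556, 0.1464, 0.1243).
Drum 2:
Let ψ₂ = V/F and solve Σ zᵢ(Kᵢ−1)/(1+ψ₂(Kᵢ−1)) = 0.
Check two-phase: ΣzᵢKᵢ = 1.066 > 1 and Σzᵢ/Kᵢ = 1.829 > 1, so g(0) = 0.066 > 0 and g(1) = -0.829 < 0.
Newton iteration, ψ₂⁰ = 0.69:
  ψ₂ = 0.690: g = -0.2492, g' = -0.885 → ψ₂ = 0.408
  ψ₂ = 0.408: g = -0.0742, g' = -0.448 → ψ₂ = 0.243
  ψ₂ = 0.243: g = -0.0090, g' = -0.349 → ψ₂ = 0.217
Converged at ψ₂ = 0.217.
  methanol: x = 0.156, y = 0.237
  n-hexane: x = 0.517, y = 0.693
  ethylbenzene: x = 0.175, y = 0.042
  o-xylene: x = 0.151, y = 0.027

y_o-xylene (drum 2) = 0.027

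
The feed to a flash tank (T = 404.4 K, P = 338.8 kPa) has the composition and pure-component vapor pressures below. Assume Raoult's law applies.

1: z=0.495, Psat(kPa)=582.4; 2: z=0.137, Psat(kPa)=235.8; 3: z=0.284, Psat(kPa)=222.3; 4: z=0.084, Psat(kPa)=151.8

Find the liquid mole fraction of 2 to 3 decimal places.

Raoult's law: Kᵢ = Pᵢˢᵃᵗ/P = Pᵢˢᵃᵗ/338.8.
  K_1 = 582.4/338.8 = 1.71901, K_2 = 235.8/338.8 = 0.69599, K_3 = 222.3/338.8 = 0.65614, K_4 = 151.8/338.8 = 0.44805
Rachford–Rice: g(β) = Σ zᵢ(Kᵢ−1)/(1+β(Kᵢ−1)) = 0.
Feasibility: ΣzᵢKᵢ = 1.170, Σzᵢ/Kᵢ = 1.105 — both > 1, two phases present.
Newton–Raphson from β = 0.62:
  β = 0.620: g = 0.0002, g' = -0.255 → β = 0.621
Converged at β = 0.621.
Compositions from xᵢ = zᵢ/(1+β(Kᵢ−1)), yᵢ = Kᵢxᵢ:
  1: x = 0.342, y = 0.588
  2: x = 0.169, y = 0.118
  3: x = 0.361, y = 0.237
  4: x = 0.128, y = 0.057

x_2 = 0.169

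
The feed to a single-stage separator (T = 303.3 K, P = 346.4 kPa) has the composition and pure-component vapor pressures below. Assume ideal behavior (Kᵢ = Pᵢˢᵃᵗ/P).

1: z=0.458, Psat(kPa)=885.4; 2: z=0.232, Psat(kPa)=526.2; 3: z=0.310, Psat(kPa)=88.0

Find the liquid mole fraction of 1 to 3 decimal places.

Raoult's law: Kᵢ = Pᵢˢᵃᵗ/P = Pᵢˢᵃᵗ/346.4.
  K_1 = 885.4/346.4 = 2.55600, K_2 = 526.2/346.4 = 1.51905, K_3 = 88.0/346.4 = 0.25404
Rachford–Rice: g(ψ) = Σ zᵢ(Kᵢ−1)/(1+ψ(Kᵢ−1)) = 0.
Feasibility: ΣzᵢKᵢ = 1.602, Σzᵢ/Kᵢ = 1.552 — both > 1, two phases present.
Newton–Raphson from ψ = 0.5:
  ψ = 0.500: g = 0.1276, g' = -0.829 → ψ = 0.654
  ψ = 0.654: g = -0.0084, g' = -0.965 → ψ = 0.645
Converged at ψ = 0.645.
Compositions from xᵢ = zᵢ/(1+ψ(Kᵢ−1)), yᵢ = Kᵢxᵢ:
  1: x = 0.229, y = 0.584
  2: x = 0.174, y = 0.264
  3: x = 0.598, y = 0.152

x_1 = 0.229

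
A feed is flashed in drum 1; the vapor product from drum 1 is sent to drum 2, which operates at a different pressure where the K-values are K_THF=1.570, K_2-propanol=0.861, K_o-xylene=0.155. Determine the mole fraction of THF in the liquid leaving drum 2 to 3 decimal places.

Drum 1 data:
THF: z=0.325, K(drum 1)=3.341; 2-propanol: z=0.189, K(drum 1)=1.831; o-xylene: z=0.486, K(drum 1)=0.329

x_THF (drum 2) = 0.470

Drum 1:
Material balance + equilibrium reduce to Σ zᵢ(Kᵢ−1)/(1+ψ₁(Kᵢ−1)) = 0.
g(0) = ΣzᵢKᵢ − 1 = 0.592 and g(1) = 1 − Σzᵢ/Kᵢ = -0.678, so a root lies in (0, 1).
Iterate (Newton) starting at ψ₁ = 0.5:
  ψ₁ = 0.500: g = -0.0293, g' = -0.939 → ψ₁ = 0.469
Converged at ψ₁ = 0.469.
Drum-1 compositions:
  THF: x = 0.155, y = 0.518
  2-propanol: x = 0.136, y = 0.249
  o-xylene: x = 0.709, y = 0.233
Drum-2 feed = drum-1 vapor: z₂ = (0.5177, 0.2490, 0.2333).
Drum 2:
Material balance + equilibrium reduce to Σ zᵢ(Kᵢ−1)/(1+ψ₂(Kᵢ−1)) = 0.
g(0) = ΣzᵢKᵢ − 1 = 0.063 and g(1) = 1 − Σzᵢ/Kᵢ = -1.124, so a root lies in (0, 1).
Iterate (Newton) starting at ψ₂ = 0.5:
  ψ₂ = 0.500: g = -0.1489, g' = -0.607 → ψ₂ = 0.255
  ψ₂ = 0.255: g = -0.0294, g' = -0.404 → ψ₂ = 0.182
  ψ₂ = 0.182: g = -0.0011, g' = -0.376 → ψ₂ = 0.179
Converged at ψ₂ = 0.179.
  THF: x = 0.470, y = 0.738
  2-propanol: x = 0.255, y = 0.220
  o-xylene: x = 0.275, y = 0.043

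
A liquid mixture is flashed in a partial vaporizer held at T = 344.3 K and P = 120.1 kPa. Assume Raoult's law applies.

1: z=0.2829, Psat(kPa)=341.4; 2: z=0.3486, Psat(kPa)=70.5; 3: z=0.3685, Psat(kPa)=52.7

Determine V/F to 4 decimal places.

V/F = 0.1878

Raoult's law: Kᵢ = Pᵢˢᵃᵗ/P = Pᵢˢᵃᵗ/120.1.
  K_1 = 341.4/120.1 = 2.842631, K_2 = 70.5/120.1 = 0.587011, K_3 = 52.7/120.1 = 0.438801
Newton–Raphson from V/F = 0.5:
  V/F = 0.5000: g = -0.19758, g' = -0.5789 → V/F = 0.1587
  V/F = 0.1587: g = 0.02226, g' = -0.7830 → V/F = 0.1871
  V/F = 0.1871: g = 0.00054, g' = -0.7459 → V/F = 0.1878
Converged at V/F = 0.1878.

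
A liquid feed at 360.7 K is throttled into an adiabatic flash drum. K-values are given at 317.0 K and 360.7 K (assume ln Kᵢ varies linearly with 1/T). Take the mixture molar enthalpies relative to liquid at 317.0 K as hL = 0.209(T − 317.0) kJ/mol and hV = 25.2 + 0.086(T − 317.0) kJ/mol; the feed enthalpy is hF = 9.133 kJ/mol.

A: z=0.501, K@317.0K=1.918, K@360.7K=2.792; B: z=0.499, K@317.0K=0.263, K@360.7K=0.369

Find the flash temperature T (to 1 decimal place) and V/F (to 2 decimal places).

T = 329.4 K, V/F = 0.28

Adiabatic flash: solve Rachford–Rice at each trial T, then check hF = ψ·hV(T) + (1−ψ)·hL(T).
  T = 317.0 K: K = (1.918, 0.263), RR gives ψ = 0.136, H_out = 3.432 kJ/mol
  T = 360.7 K: K = (2.792, 0.369), RR gives ψ = 0.516, H_out = 19.353 kJ/mol
  T = 338.9 K: K = (2.343, 0.315), RR gives ψ = 0.360, H_out = 12.679 kJ/mol
  T = 327.9 K: K = (2.126, 0.289), RR gives ψ = 0.261, H_out = 8.509 kJ/mol
  T = 333.4 K: K = (2.234, 0.302), RR gives ψ = 0.313, H_out = 10.686 kJ/mol
  T = 330.6 K: K = (2.179, 0.295), RR gives ψ = 0.287, H_out = 9.604 kJ/mol
  T = 329.2 K: K = (2.151, 0.292), RR gives ψ = 0.274, H_out = 9.043 kJ/mol
Linear interpolation between T = 329.2 (H_out = 9.043) and T = 330.6 (H_out = 9.604) on hF = 9.133 gives T ≈ 329.4 K, at which ψ = 0.28.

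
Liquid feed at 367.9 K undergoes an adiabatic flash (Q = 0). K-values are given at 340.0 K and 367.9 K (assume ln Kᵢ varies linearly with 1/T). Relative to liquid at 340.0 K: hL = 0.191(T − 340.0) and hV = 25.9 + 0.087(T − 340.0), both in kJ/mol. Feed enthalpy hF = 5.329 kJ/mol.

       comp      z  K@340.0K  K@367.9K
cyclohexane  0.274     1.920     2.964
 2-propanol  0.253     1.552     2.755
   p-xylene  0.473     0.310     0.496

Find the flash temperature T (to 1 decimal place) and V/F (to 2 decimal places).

Adiabatic flash: solve Rachford–Rice at each trial T, then check hF = ψ·hV(T) + (1−ψ)·hL(T).
  T = 340.0 K: K = (1.920, 1.552, 0.310), RR gives ψ = 0.124, H_out = 3.215 kJ/mol
  T = 367.9 K: K = (2.964, 2.755, 0.496), RR gives ψ = 0.791, H_out = 23.529 kJ/mol
  T = 353.9 K: K = (2.404, 2.089, 0.395), RR gives ψ = 0.492, H_out = 14.684 kJ/mol
  T = 346.9 K: K = (2.152, 1.804, 0.351), RR gives ψ = 0.328, H_out = 9.568 kJ/mol
  T = 343.4 K: K = (2.032, 1.673, 0.330), RR gives ψ = 0.232, H_out = 6.571 kJ/mol
  T = 341.7 K: K = (1.975, 1.612, 0.320), RR gives ψ = 0.180, H_out = 4.958 kJ/mol
Linear interpolation between T = 341.7 (H_out = 4.958) and T = 343.4 (H_out = 6.571) on hF = 5.329 gives T ≈ 342.1 K, at which ψ = 0.19.

T = 342.1 K, V/F = 0.19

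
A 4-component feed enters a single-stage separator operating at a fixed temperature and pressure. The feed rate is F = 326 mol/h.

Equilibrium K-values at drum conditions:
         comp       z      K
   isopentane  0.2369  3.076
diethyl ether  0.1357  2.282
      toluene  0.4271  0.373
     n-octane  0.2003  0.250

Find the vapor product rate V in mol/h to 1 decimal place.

Rachford–Rice: g(ψ) = Σ zᵢ(Kᵢ−1)/(1+ψ(Kᵢ−1)) = 0.
Check two-phase: ΣzᵢKᵢ = 1.2478 > 1 and Σzᵢ/Kᵢ = 2.0827 > 1, so g(0) = 0.2478 > 0 and g(1) = -1.0827 < 0.
Newton iteration, ψ⁰ = 0.42:
  ψ = 0.4200: g = -0.20702, g' = -0.9351 → ψ = 0.1986
  ψ = 0.1986: g = 0.00448, g' = -1.0282 → ψ = 0.2030
Converged at ψ = 0.2030.
Then V = ψ·F = 0.2030·326 = 66.2 mol/h and L = F − V = 259.8 mol/h.

V = 66.2 mol/h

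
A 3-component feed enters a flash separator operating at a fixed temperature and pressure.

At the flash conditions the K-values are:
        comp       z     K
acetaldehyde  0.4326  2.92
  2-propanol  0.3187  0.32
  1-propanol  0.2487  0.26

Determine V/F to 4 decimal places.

Material balance + equilibrium reduce to Σ zᵢ(Kᵢ−1)/(1+V/F(Kᵢ−1)) = 0.
g(0) = ΣzᵢKᵢ − 1 = 0.4298 and g(1) = 1 − Σzᵢ/Kᵢ = -1.1006, so a root lies in (0, 1).
Newton–Raphson from V/F = 0.5:
  V/F = 0.5000: g = -0.19671, g' = -1.0966 → V/F = 0.3206
  V/F = 0.3206: g = -0.00430, g' = -1.0861 → V/F = 0.3166
Converged at V/F = 0.3167.

V/F = 0.3167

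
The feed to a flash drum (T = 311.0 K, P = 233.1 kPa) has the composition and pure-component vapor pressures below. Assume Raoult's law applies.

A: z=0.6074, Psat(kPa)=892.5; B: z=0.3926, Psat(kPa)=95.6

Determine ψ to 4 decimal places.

ψ = 0.8909

Raoult's law: Kᵢ = Pᵢˢᵃᵗ/P = Pᵢˢᵃᵗ/233.1.
  K_A = 892.5/233.1 = 3.828829, K_B = 95.6/233.1 = 0.410124
Binary case is linear: z₁(K₁−1)(1+ψ(K₂−1)) + z₂(K₂−1)(1+ψ(K₁−1)) = 0
⇒ ψ = [z₁(K₁−1)+z₂(K₂−1)] / [−(K₁−1)(K₂−1)] = 1.48665/1.66866 = 0.8909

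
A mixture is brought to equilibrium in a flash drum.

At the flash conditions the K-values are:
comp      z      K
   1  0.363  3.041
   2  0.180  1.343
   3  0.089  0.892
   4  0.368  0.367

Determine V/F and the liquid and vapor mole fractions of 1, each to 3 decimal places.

Material balance + equilibrium reduce to Σ zᵢ(Kᵢ−1)/(1+V/F(Kᵢ−1)) = 0.
Check two-phase: ΣzᵢKᵢ = 1.560 > 1 and Σzᵢ/Kᵢ = 1.356 > 1, so g(0) = 0.560 > 0 and g(1) = -0.356 < 0.
Iterate (Newton) starting at V/F = 0.5:
  V/F = 0.500: g = 0.0684, g' = -0.703 → V/F = 0.597
  V/F = 0.597: g = 0.0002, g' = -0.704 → V/F = 0.598
Converged at V/F = 0.598.
Compositions from xᵢ = zᵢ/(1+V/F(Kᵢ−1)), yᵢ = Kᵢxᵢ:
  1: x = 0.164, y = 0.497
  2: x = 0.149, y = 0.201
  3: x = 0.095, y = 0.085
  4: x = 0.592, y = 0.217

V/F = 0.598, x_1 = 0.164, y_1 = 0.497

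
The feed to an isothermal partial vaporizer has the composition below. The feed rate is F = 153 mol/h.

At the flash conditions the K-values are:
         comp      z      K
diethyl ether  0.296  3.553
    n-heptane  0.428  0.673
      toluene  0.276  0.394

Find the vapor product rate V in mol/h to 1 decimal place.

V = 59.5 mol/h

Rachford–Rice: g(ψ) = Σ zᵢ(Kᵢ−1)/(1+ψ(Kᵢ−1)) = 0.
Feasibility: ΣzᵢKᵢ = 1.448, Σzᵢ/Kᵢ = 1.420 — both > 1, two phases present.
Iterate (Newton) starting at ψ = 0.61:
  ψ = 0.610: g = -0.1447, g' = -0.622 → ψ = 0.377
  ψ = 0.377: g = 0.0085, g' = -0.731 → ψ = 0.389
Converged at ψ = 0.389.
Then V = ψ·F = 0.3889·153 = 59.5 mol/h and L = F − V = 93.5 mol/h.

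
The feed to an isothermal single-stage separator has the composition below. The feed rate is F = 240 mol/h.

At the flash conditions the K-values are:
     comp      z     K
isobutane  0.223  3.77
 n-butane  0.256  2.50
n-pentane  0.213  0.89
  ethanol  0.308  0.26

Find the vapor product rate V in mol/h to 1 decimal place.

Rachford–Rice: g(ψ) = Σ zᵢ(Kᵢ−1)/(1+ψ(Kᵢ−1)) = 0.
Check two-phase: ΣzᵢKᵢ = 1.750 > 1 and Σzᵢ/Kᵢ = 1.585 > 1, so g(0) = 0.750 > 0 and g(1) = -0.585 < 0.
Newton iteration, ψ⁰ = 0.44:
  ψ = 0.440: g = 0.1471, g' = -0.930 → ψ = 0.598
  ψ = 0.598: g = 0.0009, g' = -0.948 → ψ = 0.599
Converged at ψ = 0.599.
Then V = ψ·F = 0.5991·240 = 143.8 mol/h and L = F − V = 96.2 mol/h.

V = 143.8 mol/h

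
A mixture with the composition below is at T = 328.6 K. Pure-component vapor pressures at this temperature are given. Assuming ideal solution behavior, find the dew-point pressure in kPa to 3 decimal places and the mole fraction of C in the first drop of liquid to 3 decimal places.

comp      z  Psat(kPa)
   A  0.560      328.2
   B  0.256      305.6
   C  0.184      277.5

Pdew = 311.814 kPa, x_C = 0.207

At the dew point ψ → 1, so Σzᵢ/Kᵢ = 1 with Kᵢ = Pᵢˢᵃᵗ/P ⇒ 1/P = Σzᵢ/Pᵢˢᵃᵗ.
1/P = 0.560/328.2 + 0.256/305.6 + 0.184/277.5 = 0.003207 ⇒ P = 311.814 kPa
xᵢ = zᵢP/Pᵢˢᵃᵗ ⇒ x_C = 0.184·311.814/277.5 = 0.207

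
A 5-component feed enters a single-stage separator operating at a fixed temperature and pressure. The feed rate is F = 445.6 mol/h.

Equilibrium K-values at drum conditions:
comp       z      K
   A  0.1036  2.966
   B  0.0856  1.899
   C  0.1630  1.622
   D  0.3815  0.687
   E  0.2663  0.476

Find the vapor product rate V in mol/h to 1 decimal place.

Material balance + equilibrium reduce to Σ zᵢ(Kᵢ−1)/(1+V/F(Kᵢ−1)) = 0.
Check two-phase: ΣzᵢKᵢ = 1.1231 > 1 and Σzᵢ/Kᵢ = 1.2953 > 1, so g(0) = 0.1231 > 0 and g(1) = -0.2953 < 0.
Newton iteration, V/F⁰ = 0.5:
  V/F = 0.5000: g = -0.09751, g' = -0.3582 → V/F = 0.2278
  V/F = 0.2278: g = 0.00632, g' = -0.4247 → V/F = 0.2427
  V/F = 0.2427: g = 0.00005, g' = -0.4175 → V/F = 0.2428
Converged at V/F = 0.2428.
Then V = V/F·F = 0.2428·445.6 = 108.2 mol/h and L = F − V = 337.4 mol/h.

V = 108.2 mol/h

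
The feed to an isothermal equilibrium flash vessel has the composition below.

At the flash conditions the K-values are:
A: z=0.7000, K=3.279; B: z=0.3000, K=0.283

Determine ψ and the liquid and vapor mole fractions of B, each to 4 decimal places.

Material balance + equilibrium reduce to Σ zᵢ(Kᵢ−1)/(1+ψ(Kᵢ−1)) = 0.
Feasibility: ΣzᵢKᵢ = 2.3802, Σzᵢ/Kᵢ = 1.2736 — both > 1, two phases present.
Binary case is linear: z₁(K₁−1)(1+ψ(K₂−1)) + z₂(K₂−1)(1+ψ(K₁−1)) = 0
⇒ ψ = [z₁(K₁−1)+z₂(K₂−1)] / [−(K₁−1)(K₂−1)] = 1.38020/1.63404 = 0.8447
Compositions from xᵢ = zᵢ/(1+ψ(Kᵢ−1)), yᵢ = Kᵢxᵢ:
  A: x = 0.2393, y = 0.7847
  B: x = 0.7607, y = 0.2153

ψ = 0.8447, x_B = 0.7607, y_B = 0.2153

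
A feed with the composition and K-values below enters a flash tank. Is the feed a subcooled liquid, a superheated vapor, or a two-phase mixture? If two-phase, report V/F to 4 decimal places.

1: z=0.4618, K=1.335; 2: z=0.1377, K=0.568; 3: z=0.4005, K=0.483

ΣzᵢKᵢ = 0.8882; Σzᵢ/Kᵢ = 1.4175.
Since ΣzᵢKᵢ < 1 the mixture is below its bubble point — single liquid phase.

subcooled liquid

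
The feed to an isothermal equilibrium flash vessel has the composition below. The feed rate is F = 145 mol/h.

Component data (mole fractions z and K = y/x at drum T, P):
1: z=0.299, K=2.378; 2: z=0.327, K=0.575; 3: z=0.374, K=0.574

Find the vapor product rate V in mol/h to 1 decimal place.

Rachford–Rice: g(β) = Σ zᵢ(Kᵢ−1)/(1+β(Kᵢ−1)) = 0.
Feasibility: ΣzᵢKᵢ = 1.114, Σzᵢ/Kᵢ = 1.346 — both > 1, two phases present.
Newton iteration, β⁰ = 0.5:
  β = 0.500: g = -0.1350, g' = -0.404 → β = 0.166
  β = 0.166: g = 0.0145, g' = -0.523 → β = 0.193
  β = 0.193: g = 0.0003, g' = -0.505 → β = 0.194
Converged at β = 0.194.
Then V = β·F = 0.1939·145 = 28.1 mol/h and L = F − V = 116.9 mol/h.

V = 28.1 mol/h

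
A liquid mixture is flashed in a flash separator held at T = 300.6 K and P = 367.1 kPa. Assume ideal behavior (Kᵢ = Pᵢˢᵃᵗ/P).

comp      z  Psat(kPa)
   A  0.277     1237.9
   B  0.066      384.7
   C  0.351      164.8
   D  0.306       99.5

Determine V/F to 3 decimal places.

V/F = 0.173

Raoult's law: Kᵢ = Pᵢˢᵃᵗ/P = Pᵢˢᵃᵗ/367.1.
  K_A = 1237.9/367.1 = 3.37211, K_B = 384.7/367.1 = 1.04794, K_C = 164.8/367.1 = 0.44892, K_D = 99.5/367.1 = 0.27104
Material balance + equilibrium reduce to Σ zᵢ(Kᵢ−1)/(1+V/F(Kᵢ−1)) = 0.
g(0) = ΣzᵢKᵢ − 1 = 0.244 and g(1) = 1 − Σzᵢ/Kᵢ = -1.056, so a root lies in (0, 1).
Iterate (Newton) starting at V/F = 0.41:
  V/F = 0.410: g = -0.2318, g' = -0.909 → V/F = 0.155
  V/F = 0.155: g = 0.0205, g' = -1.167 → V/F = 0.173
Converged at V/F = 0.173.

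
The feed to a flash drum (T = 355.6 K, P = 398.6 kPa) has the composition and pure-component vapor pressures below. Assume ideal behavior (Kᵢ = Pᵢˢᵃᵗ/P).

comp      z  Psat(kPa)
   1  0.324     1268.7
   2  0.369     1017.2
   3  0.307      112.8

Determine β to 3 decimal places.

β = 0.797

Raoult's law: Kᵢ = Pᵢˢᵃᵗ/P = Pᵢˢᵃᵗ/398.6.
  K_1 = 1268.7/398.6 = 3.18289, K_2 = 1017.2/398.6 = 2.55193, K_3 = 112.8/398.6 = 0.28299
Rachford–Rice: g(β) = Σ zᵢ(Kᵢ−1)/(1+β(Kᵢ−1)) = 0.
Feasibility: ΣzᵢKᵢ = 2.060, Σzᵢ/Kᵢ = 1.331 — both > 1, two phases present.
Newton–Raphson from β = 0.5:
  β = 0.500: g = 0.3175, g' = -1.018 → β = 0.812
  β = 0.812: g = -0.0181, g' = -1.279 → β = 0.798
  β = 0.798: g = -0.0002, g' = -1.244 → β = 0.797
Converged at β = 0.797.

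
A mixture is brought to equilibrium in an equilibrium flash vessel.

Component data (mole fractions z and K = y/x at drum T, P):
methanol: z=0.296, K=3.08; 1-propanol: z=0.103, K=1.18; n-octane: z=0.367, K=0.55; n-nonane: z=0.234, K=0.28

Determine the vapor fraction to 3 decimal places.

ψ = 0.288

Let ψ = V/F and solve Σ zᵢ(Kᵢ−1)/(1+ψ(Kᵢ−1)) = 0.
Feasibility: ΣzᵢKᵢ = 1.301, Σzᵢ/Kᵢ = 1.686 — both > 1, two phases present.
Newton iteration, ψ⁰ = 0.68:
  ψ = 0.680: g = -0.2965, g' = -0.842 → ψ = 0.328
  ψ = 0.328: g = -0.0308, g' = -0.766 → ψ = 0.288
Converged at ψ = 0.288.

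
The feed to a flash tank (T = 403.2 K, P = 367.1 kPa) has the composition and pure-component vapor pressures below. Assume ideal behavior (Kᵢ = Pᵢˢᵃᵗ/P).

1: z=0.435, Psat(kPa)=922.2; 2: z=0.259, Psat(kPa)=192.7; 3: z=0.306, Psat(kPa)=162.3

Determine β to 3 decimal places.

Raoult's law: Kᵢ = Pᵢˢᵃᵗ/P = Pᵢˢᵃᵗ/367.1.
  K_1 = 922.2/367.1 = 2.51212, K_2 = 192.7/367.1 = 0.52493, K_3 = 162.3/367.1 = 0.44211
Material balance + equilibrium reduce to Σ zᵢ(Kᵢ−1)/(1+β(Kᵢ−1)) = 0.
Feasibility: ΣzᵢKᵢ = 1.364, Σzᵢ/Kᵢ = 1.359 — both > 1, two phases present.
Newton iteration, β⁰ = 0.5:
  β = 0.500: g = -0.0236, g' = -0.606 → β = 0.461
Converged at β = 0.461.

β = 0.461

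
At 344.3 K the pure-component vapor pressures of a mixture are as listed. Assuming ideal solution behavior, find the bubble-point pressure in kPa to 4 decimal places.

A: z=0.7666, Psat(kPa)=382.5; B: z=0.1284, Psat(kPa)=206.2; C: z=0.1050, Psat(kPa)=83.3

Pbub = 328.4471 kPa

At the bubble point ψ → 0, so ΣzᵢKᵢ = 1 with Kᵢ = Pᵢˢᵃᵗ/P ⇒ P = ΣzᵢPᵢˢᵃᵗ.
P = 0.7666·382.5 + 0.1284·206.2 + 0.1050·83.3 = 328.4471 kPa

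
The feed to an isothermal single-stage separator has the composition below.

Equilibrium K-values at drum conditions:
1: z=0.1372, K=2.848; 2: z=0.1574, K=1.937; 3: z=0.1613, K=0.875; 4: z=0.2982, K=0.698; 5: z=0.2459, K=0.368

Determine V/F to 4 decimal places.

V/F = 0.2298

Rachford–Rice: g(V/F) = Σ zᵢ(Kᵢ−1)/(1+V/F(Kᵢ−1)) = 0.
g(0) = ΣzᵢKᵢ − 1 = 0.1354 and g(1) = 1 − Σzᵢ/Kᵢ = -0.4092, so a root lies in (0, 1).
Newton–Raphson from V/F = 0.5:
  V/F = 0.5000: g = -0.12257, g' = -0.4412 → V/F = 0.2222
  V/F = 0.2222: g = 0.00375, g' = -0.4970 → V/F = 0.2297
  V/F = 0.2297: g = 0.00002, g' = -0.4930 → V/F = 0.2298
Converged at V/F = 0.2298.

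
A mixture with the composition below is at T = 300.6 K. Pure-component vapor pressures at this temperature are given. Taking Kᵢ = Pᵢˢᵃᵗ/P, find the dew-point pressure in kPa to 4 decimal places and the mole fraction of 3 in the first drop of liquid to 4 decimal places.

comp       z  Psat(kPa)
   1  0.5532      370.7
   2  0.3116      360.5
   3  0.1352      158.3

Pdew = 311.4545 kPa, x_3 = 0.2660

At the dew point ψ → 1, so Σzᵢ/Kᵢ = 1 with Kᵢ = Pᵢˢᵃᵗ/P ⇒ 1/P = Σzᵢ/Pᵢˢᵃᵗ.
1/P = 0.5532/370.7 + 0.3116/360.5 + 0.1352/158.3 = 0.0032107 ⇒ P = 311.4545 kPa
xᵢ = zᵢP/Pᵢˢᵃᵗ ⇒ x_3 = 0.1352·311.4545/158.3 = 0.2660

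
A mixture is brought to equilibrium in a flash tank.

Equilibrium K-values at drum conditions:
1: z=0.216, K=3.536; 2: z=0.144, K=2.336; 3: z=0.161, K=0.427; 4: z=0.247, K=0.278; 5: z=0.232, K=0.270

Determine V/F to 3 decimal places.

V/F = 0.204

Material balance + equilibrium reduce to Σ zᵢ(Kᵢ−1)/(1+V/F(Kᵢ−1)) = 0.
Feasibility: ΣzᵢKᵢ = 1.300, Σzᵢ/Kᵢ = 2.248 — both > 1, two phases present.
Newton iteration, V/F⁰ = 0.54:
  V/F = 0.540: g = -0.3625, g' = -1.128 → V/F = 0.219
  V/F = 0.219: g = -0.0174, g' = -1.155 → V/F = 0.204
Converged at V/F = 0.204.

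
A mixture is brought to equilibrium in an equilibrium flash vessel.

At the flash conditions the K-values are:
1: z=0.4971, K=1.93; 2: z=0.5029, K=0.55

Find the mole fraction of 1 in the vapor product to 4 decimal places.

y_1 = 0.6293

Let β = V/F and solve Σ zᵢ(Kᵢ−1)/(1+β(Kᵢ−1)) = 0.
g(0) = ΣzᵢKᵢ − 1 = 0.2360 and g(1) = 1 − Σzᵢ/Kᵢ = -0.1719, so a root lies in (0, 1).
Binary case is linear: z₁(K₁−1)(1+β(K₂−1)) + z₂(K₂−1)(1+β(K₁−1)) = 0
⇒ β = [z₁(K₁−1)+z₂(K₂−1)] / [−(K₁−1)(K₂−1)] = 0.23600/0.41850 = 0.5639
Compositions from xᵢ = zᵢ/(1+β(Kᵢ−1)), yᵢ = Kᵢxᵢ:
  1: x = 0.3261, y = 0.6293
  2: x = 0.6739, y = 0.3707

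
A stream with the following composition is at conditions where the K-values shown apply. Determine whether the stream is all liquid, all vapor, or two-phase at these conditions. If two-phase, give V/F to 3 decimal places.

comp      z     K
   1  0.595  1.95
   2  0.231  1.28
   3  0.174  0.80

ΣzᵢKᵢ = 1.595; Σzᵢ/Kᵢ = 0.703.
Since Σzᵢ/Kᵢ < 1 the mixture is above its dew point — single vapor phase.

all vapor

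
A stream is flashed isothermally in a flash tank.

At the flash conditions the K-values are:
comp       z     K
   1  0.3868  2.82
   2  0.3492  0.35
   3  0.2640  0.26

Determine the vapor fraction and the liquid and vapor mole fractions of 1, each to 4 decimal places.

Let ψ = V/F and solve Σ zᵢ(Kᵢ−1)/(1+ψ(Kᵢ−1)) = 0.
Check two-phase: ΣzᵢKᵢ = 1.2816 > 1 and Σzᵢ/Kᵢ = 2.1503 > 1, so g(0) = 0.2816 > 0 and g(1) = -1.1503 < 0.
Newton iteration, ψ⁰ = 0.5:
  ψ = 0.5000: g = -0.27779, g' = -1.0393 → ψ = 0.2327
  ψ = 0.2327: g = -0.00890, g' = -1.0480 → ψ = 0.2242
Converged at ψ = 0.2242.
Compositions from xᵢ = zᵢ/(1+ψ(Kᵢ−1)), yᵢ = Kᵢxᵢ:
  1: x = 0.2747, y = 0.7746
  2: x = 0.4088, y = 0.1431
  3: x = 0.3165, y = 0.0823

ψ = 0.2242, x_1 = 0.2747, y_1 = 0.7746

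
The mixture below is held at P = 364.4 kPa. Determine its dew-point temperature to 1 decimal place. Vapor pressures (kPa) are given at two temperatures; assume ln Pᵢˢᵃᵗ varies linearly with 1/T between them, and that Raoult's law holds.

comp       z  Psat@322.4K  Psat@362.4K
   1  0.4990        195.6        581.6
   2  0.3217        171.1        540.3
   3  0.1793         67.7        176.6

T = 357.9 K

Dew-point temperature: Σzᵢ·P/Pᵢˢᵃᵗ(T) = 1. Interpolate ln Pᵢˢᵃᵗ = aᵢ + bᵢ/T.
  T = 322.4 K: ΣzᵢP/Pᵢˢᵃᵗ = 2.5799
  T = 362.4 K: ΣzᵢP/Pᵢˢᵃᵗ = 0.8996
  T = 342.4 K: ΣzᵢP/Pᵢˢᵃᵗ = 1.4761
  T = 352.4 K: ΣzᵢP/Pᵢˢᵃᵗ = 1.1441
  T = 357.4 K: ΣzᵢP/Pᵢˢᵃᵗ = 1.0127
  T = 359.9 K: ΣzᵢP/Pᵢˢᵃᵗ = 0.9541
Interpolating between 357.4 K and 359.9 K gives T ≈ 357.9 K.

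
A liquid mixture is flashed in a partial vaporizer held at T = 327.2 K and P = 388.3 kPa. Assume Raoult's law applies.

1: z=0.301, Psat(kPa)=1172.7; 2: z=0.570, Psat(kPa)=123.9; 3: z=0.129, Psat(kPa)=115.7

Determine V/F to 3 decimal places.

V/F = 0.094

Raoult's law: Kᵢ = Pᵢˢᵃᵗ/P = Pᵢˢᵃᵗ/388.3.
  K_1 = 1172.7/388.3 = 3.02009, K_2 = 123.9/388.3 = 0.31908, K_3 = 115.7/388.3 = 0.29797
Rachford–Rice: g(V/F) = Σ zᵢ(Kᵢ−1)/(1+V/F(Kᵢ−1)) = 0.
g(0) = ΣzᵢKᵢ − 1 = 0.129 and g(1) = 1 − Σzᵢ/Kᵢ = -1.319, so a root lies in (0, 1).
Iterate (Newton) starting at V/F = 0.5:
  V/F = 0.500: g = -0.4255, g' = -1.063 → V/F = 0.100
  V/F = 0.100: g = -0.0074, g' = -1.229 → V/F = 0.093
  V/F = 0.093: g = 0.0000, g' = -1.243 → V/F = 0.094
Converged at V/F = 0.094.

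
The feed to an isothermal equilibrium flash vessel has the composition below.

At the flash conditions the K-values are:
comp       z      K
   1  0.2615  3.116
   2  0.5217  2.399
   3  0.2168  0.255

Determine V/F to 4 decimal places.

V/F = 0.9158

Material balance + equilibrium reduce to Σ zᵢ(Kᵢ−1)/(1+V/F(Kᵢ−1)) = 0.
Check two-phase: ΣzᵢKᵢ = 2.1217 > 1 and Σzᵢ/Kᵢ = 1.1516 > 1, so g(0) = 1.1217 > 0 and g(1) = -0.1516 < 0.
Newton–Raphson from V/F = 0.5:
  V/F = 0.5000: g = 0.44093, g' = -0.9356 → V/F = 0.9713
  V/F = 0.9713: g = -0.09387, g' = -1.8842 → V/F = 0.9215
  V/F = 0.9215: g = -0.00879, g' = -1.5537 → V/F = 0.9158
Converged at V/F = 0.9158.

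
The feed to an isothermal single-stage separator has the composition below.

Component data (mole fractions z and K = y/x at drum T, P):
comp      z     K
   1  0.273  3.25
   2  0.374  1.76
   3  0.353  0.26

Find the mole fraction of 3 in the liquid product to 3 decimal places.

x_3 = 0.624

Rachford–Rice: g(V/F) = Σ zᵢ(Kᵢ−1)/(1+V/F(Kᵢ−1)) = 0.
g(0) = ΣzᵢKᵢ − 1 = 0.637 and g(1) = 1 − Σzᵢ/Kᵢ = -0.654, so a root lies in (0, 1).
Iterate (Newton) starting at V/F = 0.5:
  V/F = 0.500: g = 0.0804, g' = -0.907 → V/F = 0.589
  V/F = 0.589: g = -0.0022, g' = -0.966 → V/F = 0.586
Converged at V/F = 0.586.
Compositions from xᵢ = zᵢ/(1+V/F(Kᵢ−1)), yᵢ = Kᵢxᵢ:
  1: x = 0.118, y = 0.383
  2: x = 0.259, y = 0.455
  3: x = 0.624, y = 0.162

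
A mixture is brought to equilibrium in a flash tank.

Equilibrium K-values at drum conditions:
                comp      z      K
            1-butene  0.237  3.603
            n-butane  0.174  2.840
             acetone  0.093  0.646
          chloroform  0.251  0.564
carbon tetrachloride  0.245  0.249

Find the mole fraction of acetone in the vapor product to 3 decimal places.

Material balance + equilibrium reduce to Σ zᵢ(Kᵢ−1)/(1+ψ(Kᵢ−1)) = 0.
Check two-phase: ΣzᵢKᵢ = 1.611 > 1 and Σzᵢ/Kᵢ = 1.700 > 1, so g(0) = 0.611 > 0 and g(1) = -0.700 < 0.
Newton iteration, ψ⁰ = 0.56:
  ψ = 0.560: g = -0.0947, g' = -0.922 → ψ = 0.457
Converged at ψ = 0.457.
Compositions from xᵢ = zᵢ/(1+ψ(Kᵢ−1)), yᵢ = Kᵢxᵢ:
  1-butene: x = 0.108, y = 0.390
  n-butane: x = 0.095, y = 0.269
  acetone: x = 0.111, y = 0.072
  chloroform: x = 0.313, y = 0.177
  carbon tetrachloride: x = 0.373, y = 0.093

y_acetone = 0.072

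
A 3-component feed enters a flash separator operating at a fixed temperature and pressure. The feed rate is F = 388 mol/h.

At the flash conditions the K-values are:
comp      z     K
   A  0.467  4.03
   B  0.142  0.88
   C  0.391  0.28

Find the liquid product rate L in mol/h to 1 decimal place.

Let ψ = V/F and solve Σ zᵢ(Kᵢ−1)/(1+ψ(Kᵢ−1)) = 0.
Check two-phase: ΣzᵢKᵢ = 2.116 > 1 and Σzᵢ/Kᵢ = 1.674 > 1, so g(0) = 1.116 > 0 and g(1) = -0.674 < 0.
Newton iteration, ψ⁰ = 0.5:
  ψ = 0.500: g = 0.1046, g' = -1.175 → ψ = 0.589
  ψ = 0.589: g = 0.0009, g' = -1.166 → ψ = 0.590
Converged at ψ = 0.590.
Then V = ψ·F = 0.5898·388 = 228.9 mol/h and L = F − V = 159.1 mol/h.

L = 159.1 mol/h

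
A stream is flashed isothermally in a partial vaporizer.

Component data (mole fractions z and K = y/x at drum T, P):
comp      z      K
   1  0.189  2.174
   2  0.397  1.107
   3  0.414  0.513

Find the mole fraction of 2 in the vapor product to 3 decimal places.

Newton–Raphson from V/F = 0.5:
  V/F = 0.500: g = -0.0864, g' = -0.279 → V/F = 0.191
  V/F = 0.191: g = 0.0007, g' = -0.298 → V/F = 0.193
Converged at V/F = 0.193.
Compositions from xᵢ = zᵢ/(1+V/F(Kᵢ−1)), yᵢ = Kᵢxᵢ:
  1: x = 0.154, y = 0.335
  2: x = 0.389, y = 0.431
  3: x = 0.457, y = 0.234

y_2 = 0.431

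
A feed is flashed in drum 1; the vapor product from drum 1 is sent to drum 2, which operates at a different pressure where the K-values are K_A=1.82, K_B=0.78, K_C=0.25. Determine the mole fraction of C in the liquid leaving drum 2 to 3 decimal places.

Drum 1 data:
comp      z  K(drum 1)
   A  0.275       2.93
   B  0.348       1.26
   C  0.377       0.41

Drum 1:
Material balance + equilibrium reduce to Σ zᵢ(Kᵢ−1)/(1+ψ₁(Kᵢ−1)) = 0.
Check two-phase: ΣzᵢKᵢ = 1.399 > 1 and Σzᵢ/Kᵢ = 1.290 > 1, so g(0) = 0.399 > 0 and g(1) = -0.290 < 0.
Newton–Raphson from ψ₁ = 0.44:
  ψ₁ = 0.440: g = 0.0678, g' = -0.558 → ψ₁ = 0.562
  ψ₁ = 0.562: g = 0.0010, g' = -0.547 → ψ₁ = 0.563
Converged at ψ₁ = 0.563.
Drum-1 compositions:
  A: x = 0.132, y = 0.386
  B: x = 0.304, y = 0.382
  C: x = 0.565, y = 0.232
Drum-2 feed = drum-1 vapor: z₂ = (0.3860, 0.3825, 0.2315).
Drum 2:
Let ψ₂ = V/F and solve Σ zᵢ(Kᵢ−1)/(1+ψ₂(Kᵢ−1)) = 0.
Feasibility: ΣzᵢKᵢ = 1.059, Σzᵢ/Kᵢ = 1.629 — both > 1, two phases present.
Newton–Raphson from ψ₂ = 0.5:
  ψ₂ = 0.500: g = -0.1479, g' = -0.487 → ψ₂ = 0.197
  ψ₂ = 0.197: g = -0.0190, g' = -0.392 → ψ₂ = 0.148
Converged at ψ₂ = 0.148.
  A: x = 0.344, y = 0.627
  B: x = 0.395, y = 0.308
  C: x = 0.260, y = 0.065

x_C (drum 2) = 0.260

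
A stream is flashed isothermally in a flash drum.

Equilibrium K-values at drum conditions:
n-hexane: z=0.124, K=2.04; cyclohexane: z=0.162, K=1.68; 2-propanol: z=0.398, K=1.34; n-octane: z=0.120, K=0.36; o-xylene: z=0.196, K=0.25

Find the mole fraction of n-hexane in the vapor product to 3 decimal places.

y_n-hexane = 0.184

Newton iteration, ψ⁰ = 0.5:
  ψ = 0.500: g = -0.0654, g' = -0.522 → ψ = 0.375
  ψ = 0.375: g = -0.0048, g' = -0.452 → ψ = 0.364
Converged at ψ = 0.364.
Compositions from xᵢ = zᵢ/(1+ψ(Kᵢ−1)), yᵢ = Kᵢxᵢ:
  n-hexane: x = 0.090, y = 0.184
  cyclohexane: x = 0.130, y = 0.218
  2-propanol: x = 0.354, y = 0.475
  n-octane: x = 0.156, y = 0.056
  o-xylene: x = 0.270, y = 0.067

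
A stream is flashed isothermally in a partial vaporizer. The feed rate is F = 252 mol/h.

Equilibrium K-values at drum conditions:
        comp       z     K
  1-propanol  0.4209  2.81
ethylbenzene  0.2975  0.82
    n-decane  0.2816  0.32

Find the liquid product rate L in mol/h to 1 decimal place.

Material balance + equilibrium reduce to Σ zᵢ(Kᵢ−1)/(1+β(Kᵢ−1)) = 0.
g(0) = ΣzᵢKᵢ − 1 = 0.5168 and g(1) = 1 − Σzᵢ/Kᵢ = -0.3926, so a root lies in (0, 1).
Newton iteration, β⁰ = 0.54:
  β = 0.5400: g = 0.02335, g' = -0.6897 → β = 0.5739
  β = 0.5739: g = -0.00006, g' = -0.6940 → β = 0.5738
Converged at β = 0.5738.
Then V = β·F = 0.5738·252 = 144.6 mol/h and L = F − V = 107.4 mol/h.

L = 107.4 mol/h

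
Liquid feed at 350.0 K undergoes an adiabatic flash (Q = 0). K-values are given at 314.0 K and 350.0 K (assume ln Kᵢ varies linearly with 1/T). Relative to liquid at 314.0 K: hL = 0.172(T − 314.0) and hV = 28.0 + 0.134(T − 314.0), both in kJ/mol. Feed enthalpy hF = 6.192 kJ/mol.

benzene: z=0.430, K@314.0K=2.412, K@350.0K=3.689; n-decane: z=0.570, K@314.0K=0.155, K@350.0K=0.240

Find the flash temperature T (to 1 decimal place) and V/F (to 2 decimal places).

T = 321.7 K, V/F = 0.18

Adiabatic flash: solve Rachford–Rice at each trial T, then check hF = ψ·hV(T) + (1−ψ)·hL(T).
  T = 314.0 K: K = (2.412, 0.155), RR gives ψ = 0.105, H_out = 2.945 kJ/mol
  T = 350.0 K: K = (3.689, 0.240), RR gives ψ = 0.354, H_out = 15.615 kJ/mol
  T = 332.0 K: K = (3.017, 0.195), RR gives ψ = 0.252, H_out = 9.973 kJ/mol
  T = 323.0 K: K = (2.706, 0.174), RR gives ψ = 0.187, H_out = 6.715 kJ/mol
  T = 318.5 K: K = (2.557, 0.165), RR gives ψ = 0.149, H_out = 4.910 kJ/mol
  T = 320.8 K: K = (2.633, 0.170), RR gives ψ = 0.169, H_out = 5.850 kJ/mol
Linear interpolation between T = 320.8 (H_out = 5.850) and T = 323.0 (H_out = 6.715) on hF = 6.192 gives T ≈ 321.7 K, at which ψ = 0.18.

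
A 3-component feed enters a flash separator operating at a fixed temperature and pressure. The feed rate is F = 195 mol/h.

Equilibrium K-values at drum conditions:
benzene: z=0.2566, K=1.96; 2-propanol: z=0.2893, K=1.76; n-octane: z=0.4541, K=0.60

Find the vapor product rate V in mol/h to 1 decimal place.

V = 161.9 mol/h

Rachford–Rice: g(β) = Σ zᵢ(Kᵢ−1)/(1+β(Kᵢ−1)) = 0.
g(0) = ΣzᵢKᵢ − 1 = 0.2846 and g(1) = 1 − Σzᵢ/Kᵢ = -0.0521, so a root lies in (0, 1).
Iterate (Newton) starting at β = 0.5:
  β = 0.5000: g = 0.09872, g' = -0.3092 → β = 0.8192
  β = 0.8192: g = 0.00322, g' = -0.2983 → β = 0.8300
Converged at β = 0.8300.
Then V = β·F = 0.8300·195 = 161.9 mol/h and L = F − V = 33.1 mol/h.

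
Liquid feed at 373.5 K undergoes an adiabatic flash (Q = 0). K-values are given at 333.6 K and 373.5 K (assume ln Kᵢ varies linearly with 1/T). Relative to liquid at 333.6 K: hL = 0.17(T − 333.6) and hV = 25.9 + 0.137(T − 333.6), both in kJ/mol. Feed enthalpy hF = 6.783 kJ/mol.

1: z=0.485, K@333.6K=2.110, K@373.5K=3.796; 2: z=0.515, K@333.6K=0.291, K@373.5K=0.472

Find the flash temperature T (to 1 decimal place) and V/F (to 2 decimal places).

T = 335.3 K, V/F = 0.25

Adiabatic flash: solve Rachford–Rice at each trial T, then check hF = ψ·hV(T) + (1−ψ)·hL(T).
  T = 333.6 K: K = (2.110, 0.291), RR gives ψ = 0.220, H_out = 5.701 kJ/mol
  T = 373.5 K: K = (3.796, 0.472), RR gives ψ = 0.734, H_out = 24.836 kJ/mol
  T = 353.6 K: K = (2.880, 0.376), RR gives ψ = 0.503, H_out = 16.099 kJ/mol
  T = 343.6 K: K = (2.476, 0.332), RR gives ψ = 0.377, H_out = 11.343 kJ/mol
  T = 338.6 K: K = (2.288, 0.311), RR gives ψ = 0.304, H_out = 8.682 kJ/mol
  T = 336.1 K: K = (2.198, 0.301), RR gives ψ = 0.264, H_out = 7.240 kJ/mol
  T = 334.9 K: K = (2.156, 0.296), RR gives ψ = 0.243, H_out = 6.514 kJ/mol
Linear interpolation between T = 334.9 (H_out = 6.514) and T = 336.1 (H_out = 7.240) on hF = 6.783 gives T ≈ 335.3 K, at which ψ = 0.25.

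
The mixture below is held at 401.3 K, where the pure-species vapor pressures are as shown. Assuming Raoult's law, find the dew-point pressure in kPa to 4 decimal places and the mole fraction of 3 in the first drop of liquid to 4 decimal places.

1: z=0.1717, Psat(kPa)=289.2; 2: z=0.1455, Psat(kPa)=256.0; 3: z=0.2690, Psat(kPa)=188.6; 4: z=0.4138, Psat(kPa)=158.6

Pdew = 192.4022 kPa, x_3 = 0.2744

At the dew point ψ → 1, so Σzᵢ/Kᵢ = 1 with Kᵢ = Pᵢˢᵃᵗ/P ⇒ 1/P = Σzᵢ/Pᵢˢᵃᵗ.
1/P = 0.1717/289.2 + 0.1455/256.0 + 0.2690/188.6 + 0.4138/158.6 = 0.0051974 ⇒ P = 192.4022 kPa
xᵢ = zᵢP/Pᵢˢᵃᵗ ⇒ x_3 = 0.2690·192.4022/188.6 = 0.2744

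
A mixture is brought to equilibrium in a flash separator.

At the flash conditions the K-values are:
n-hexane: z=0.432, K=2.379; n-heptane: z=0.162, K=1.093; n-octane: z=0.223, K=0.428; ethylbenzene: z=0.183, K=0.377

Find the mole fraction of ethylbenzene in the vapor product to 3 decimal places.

y_ethylbenzene = 0.104

Let β = V/F and solve Σ zᵢ(Kᵢ−1)/(1+β(Kᵢ−1)) = 0.
Feasibility: ΣzᵢKᵢ = 1.369, Σzᵢ/Kᵢ = 1.336 — both > 1, two phases present.
Iterate (Newton) starting at β = 0.54:
  β = 0.540: g = -0.0006, g' = -0.585 → β = 0.539
Converged at β = 0.539.
Compositions from xᵢ = zᵢ/(1+β(Kᵢ−1)), yᵢ = Kᵢxᵢ:
  n-hexane: x = 0.248, y = 0.590
  n-heptane: x = 0.154, y = 0.169
  n-octane: x = 0.322, y = 0.138
  ethylbenzene: x = 0.276, y = 0.104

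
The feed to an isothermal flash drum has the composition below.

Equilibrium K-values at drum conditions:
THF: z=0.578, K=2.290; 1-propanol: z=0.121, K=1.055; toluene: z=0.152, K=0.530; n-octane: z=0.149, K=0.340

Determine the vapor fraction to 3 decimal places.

Let ψ = V/F and solve Σ zᵢ(Kᵢ−1)/(1+ψ(Kᵢ−1)) = 0.
g(0) = ΣzᵢKᵢ − 1 = 0.582 and g(1) = 1 − Σzᵢ/Kᵢ = -0.092, so a root lies in (0, 1).
Iterate (Newton) starting at ψ = 0.52:
  ψ = 0.520: g = 0.2085, g' = -0.554 → ψ = 0.896
  ψ = 0.896: g = -0.0120, g' = -0.696 → ψ = 0.879
Converged at ψ = 0.879.

ψ = 0.879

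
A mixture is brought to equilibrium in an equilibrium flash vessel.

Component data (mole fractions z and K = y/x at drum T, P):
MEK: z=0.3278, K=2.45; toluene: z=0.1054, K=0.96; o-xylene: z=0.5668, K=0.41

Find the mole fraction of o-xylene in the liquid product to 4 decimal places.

Material balance + equilibrium reduce to Σ zᵢ(Kᵢ−1)/(1+β(Kᵢ−1)) = 0.
Feasibility: ΣzᵢKᵢ = 1.1367, Σzᵢ/Kᵢ = 1.6260 — both > 1, two phases present.
Newton iteration, β⁰ = 0.5:
  β = 0.5000: g = -0.20310, g' = -0.6288 → β = 0.1770
  β = 0.1770: g = 0.00060, g' = -0.6826 → β = 0.1779
Converged at β = 0.1779.
Compositions from xᵢ = zᵢ/(1+β(Kᵢ−1)), yᵢ = Kᵢxᵢ:
  MEK: x = 0.2606, y = 0.6385
  toluene: x = 0.1062, y = 0.1019
  o-xylene: x = 0.6332, y = 0.2596

x_o-xylene = 0.6332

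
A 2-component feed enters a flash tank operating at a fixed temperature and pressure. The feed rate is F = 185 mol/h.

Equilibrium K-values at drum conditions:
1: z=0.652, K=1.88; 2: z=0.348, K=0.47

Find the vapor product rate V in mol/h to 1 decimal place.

V = 154.4 mol/h

Binary case is linear: z₁(K₁−1)(1+β(K₂−1)) + z₂(K₂−1)(1+β(K₁−1)) = 0
⇒ β = [z₁(K₁−1)+z₂(K₂−1)] / [−(K₁−1)(K₂−1)] = 0.3893/0.4664 = 0.835
Then V = β·F = 0.8347·185 = 154.4 mol/h and L = F − V = 30.6 mol/h.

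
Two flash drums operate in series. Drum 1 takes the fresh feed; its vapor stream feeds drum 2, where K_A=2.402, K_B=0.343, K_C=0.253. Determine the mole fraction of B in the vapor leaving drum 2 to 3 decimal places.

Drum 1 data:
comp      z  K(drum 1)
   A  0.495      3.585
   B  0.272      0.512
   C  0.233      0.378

Drum 1:
Newton iteration, ψ₁⁰ = 0.5:
  ψ₁ = 0.500: g = 0.1722, g' = -0.933 → ψ₁ = 0.685
  ψ₁ = 0.685: g = 0.0102, g' = -0.851 → ψ₁ = 0.697
Converged at ψ₁ = 0.697.
Drum-1 compositions:
  A: x = 0.177, y = 0.634
  B: x = 0.412, y = 0.211
  C: x = 0.411, y = 0.155
Drum-2 feed = drum-1 vapor: z₂ = (0.6336, 0.2110, 0.1554).
Drum 2:
Let ψ₂ = V/F and solve Σ zᵢ(Kᵢ−1)/(1+ψ₂(Kᵢ−1)) = 0.
Feasibility: ΣzᵢKᵢ = 1.634, Σzᵢ/Kᵢ = 1.493 — both > 1, two phases present.
Iterate (Newton) starting at ψ₂ = 0.5:
  ψ₂ = 0.500: g = 0.1305, g' = -0.853 → ψ₂ = 0.653
  ψ₂ = 0.653: g = -0.0056, g' = -0.949 → ψ₂ = 0.647
Converged at ψ₂ = 0.647.
  A: x = 0.332, y = 0.798
  B: x = 0.367, y = 0.126
  C: x = 0.301, y = 0.076

y_B (drum 2) = 0.126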